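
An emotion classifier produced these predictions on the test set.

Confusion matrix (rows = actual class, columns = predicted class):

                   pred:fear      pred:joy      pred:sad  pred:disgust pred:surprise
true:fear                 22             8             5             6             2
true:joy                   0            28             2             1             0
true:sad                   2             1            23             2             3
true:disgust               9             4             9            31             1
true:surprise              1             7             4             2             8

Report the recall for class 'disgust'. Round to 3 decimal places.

0.574

Take TP from the diagonal, FP from the rest of the 'disgust' prediction marginal, FN from the rest of the 'disgust' actual marginal.
recall = TP/(TP+FN).
disgust: TP=31, FN=9+4+9+1=23 → 31/54 = 0.5741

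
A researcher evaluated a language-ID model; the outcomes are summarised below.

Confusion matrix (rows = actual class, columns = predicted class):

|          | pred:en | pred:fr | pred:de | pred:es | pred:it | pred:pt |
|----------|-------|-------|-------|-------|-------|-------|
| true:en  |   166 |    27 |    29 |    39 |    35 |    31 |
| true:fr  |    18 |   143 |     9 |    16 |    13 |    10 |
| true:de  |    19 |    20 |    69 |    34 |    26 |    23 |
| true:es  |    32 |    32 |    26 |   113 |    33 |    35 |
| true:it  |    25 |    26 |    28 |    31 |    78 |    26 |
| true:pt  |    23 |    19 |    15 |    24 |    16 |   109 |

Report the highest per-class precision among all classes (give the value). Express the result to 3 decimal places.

Per-class precision (TP/(TP+FP)):
  en: TP=166, FP=18+19+32+25+23=117 → 166/283 = 0.5866
  fr: TP=143, FP=27+20+32+26+19=124 → 143/267 = 0.5356
  de: TP=69, FP=29+9+26+28+15=107 → 69/176 = 0.3920
  es: TP=113, FP=39+16+34+31+24=144 → 113/257 = 0.4397
  it: TP=78, FP=35+13+26+33+16=123 → 78/201 = 0.3881
  pt: TP=109, FP=31+10+23+35+26=125 → 109/234 = 0.4658
Highest is class 'en' with precision = 0.587.

0.587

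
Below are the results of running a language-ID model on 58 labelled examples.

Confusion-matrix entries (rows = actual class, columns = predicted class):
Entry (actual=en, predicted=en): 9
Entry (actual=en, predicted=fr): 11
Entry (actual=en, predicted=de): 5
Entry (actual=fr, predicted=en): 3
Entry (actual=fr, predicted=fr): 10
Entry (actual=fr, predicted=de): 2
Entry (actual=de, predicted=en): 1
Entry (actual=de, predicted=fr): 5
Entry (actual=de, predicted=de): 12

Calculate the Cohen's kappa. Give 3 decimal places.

Observed agreement pₒ = trace/N = 31/58 = 0.5345
Expected agreement pₑ = Σ (rowᵢ·colᵢ)/N² = (25·13 + 15·26 + 18·19)/58² = 0.3142
κ = (pₒ − pₑ)/(1 − pₑ) = (0.5345 − 0.3142)/(1 − 0.3142) = 0.321

0.321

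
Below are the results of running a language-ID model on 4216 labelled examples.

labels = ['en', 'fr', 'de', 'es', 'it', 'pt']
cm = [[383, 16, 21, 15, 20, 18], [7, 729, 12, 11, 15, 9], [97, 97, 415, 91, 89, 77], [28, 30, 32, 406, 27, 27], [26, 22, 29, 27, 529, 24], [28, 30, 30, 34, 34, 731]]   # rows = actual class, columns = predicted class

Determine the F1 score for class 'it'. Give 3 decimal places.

0.772

Treat 'it' as positive and all other classes as negative.
F1 score = 2·TP/(2·TP+FP+FN).
it: TP=529, FP=20+15+89+27+34=185, FN=26+22+29+27+24=128 → 1058/1371 = 0.7717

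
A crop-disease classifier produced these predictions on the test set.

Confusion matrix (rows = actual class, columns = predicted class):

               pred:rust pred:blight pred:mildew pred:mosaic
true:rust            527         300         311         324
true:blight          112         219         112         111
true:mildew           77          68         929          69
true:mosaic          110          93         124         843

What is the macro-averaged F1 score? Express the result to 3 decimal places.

0.549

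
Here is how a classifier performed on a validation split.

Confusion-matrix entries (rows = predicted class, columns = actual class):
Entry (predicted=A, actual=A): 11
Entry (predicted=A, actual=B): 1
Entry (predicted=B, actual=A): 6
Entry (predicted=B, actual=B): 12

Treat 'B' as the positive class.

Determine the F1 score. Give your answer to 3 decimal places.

0.774

Precision = TP/(TP+FP) = 12/18 = 0.6667
Recall = TP/(TP+FN) = 12/13 = 0.9231
F1 = 2·TP/(2·TP+FP+FN) = 24/31 = 0.774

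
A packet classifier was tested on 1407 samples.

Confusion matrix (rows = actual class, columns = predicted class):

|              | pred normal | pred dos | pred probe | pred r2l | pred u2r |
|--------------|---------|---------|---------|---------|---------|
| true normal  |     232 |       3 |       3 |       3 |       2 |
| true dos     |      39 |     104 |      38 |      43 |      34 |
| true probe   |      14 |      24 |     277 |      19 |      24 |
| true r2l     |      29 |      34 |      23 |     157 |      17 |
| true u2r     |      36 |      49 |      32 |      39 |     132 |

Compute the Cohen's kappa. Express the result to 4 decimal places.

0.5497

Observed agreement pₒ = trace/N = 902/1407 = 0.64108
Expected agreement pₑ = Σ (rowᵢ·colᵢ)/N² = (243·350 + 258·214 + 358·373 + 260·261 + 288·209)/1407² = 0.20299
κ = (pₒ − pₑ)/(1 − pₑ) = (0.64108 − 0.20299)/(1 − 0.20299) = 0.5497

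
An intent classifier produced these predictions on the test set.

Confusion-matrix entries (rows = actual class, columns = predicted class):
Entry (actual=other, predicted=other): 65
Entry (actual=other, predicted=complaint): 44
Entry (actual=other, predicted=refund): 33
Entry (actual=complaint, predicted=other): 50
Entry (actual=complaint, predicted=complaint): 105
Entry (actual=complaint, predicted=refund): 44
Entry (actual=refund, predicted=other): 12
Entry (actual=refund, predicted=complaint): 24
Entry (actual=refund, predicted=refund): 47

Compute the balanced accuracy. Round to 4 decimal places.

0.5172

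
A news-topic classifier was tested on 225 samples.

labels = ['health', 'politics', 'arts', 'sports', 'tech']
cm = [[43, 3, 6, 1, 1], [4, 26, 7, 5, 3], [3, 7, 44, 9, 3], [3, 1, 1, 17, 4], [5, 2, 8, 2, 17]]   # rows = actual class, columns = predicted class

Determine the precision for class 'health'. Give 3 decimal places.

precision = TP/(TP+FP).
health: TP=43, FP=4+3+3+5=15 → 43/58 = 0.7414

0.741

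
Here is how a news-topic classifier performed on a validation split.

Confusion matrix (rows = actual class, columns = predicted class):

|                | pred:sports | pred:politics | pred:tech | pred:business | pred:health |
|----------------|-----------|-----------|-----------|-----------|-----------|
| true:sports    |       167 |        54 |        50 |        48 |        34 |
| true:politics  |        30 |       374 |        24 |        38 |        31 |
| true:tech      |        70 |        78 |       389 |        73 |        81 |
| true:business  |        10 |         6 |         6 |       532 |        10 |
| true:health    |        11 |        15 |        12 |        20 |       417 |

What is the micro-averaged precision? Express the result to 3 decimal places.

Micro-averaging pools counts across classes: ΣTP=1879, ΣFP=701, ΣFN=701.
Micro-precision = TP/(TP+FP) on pooled counts = 0.728 (equals overall accuracy in single-label multiclass).

0.728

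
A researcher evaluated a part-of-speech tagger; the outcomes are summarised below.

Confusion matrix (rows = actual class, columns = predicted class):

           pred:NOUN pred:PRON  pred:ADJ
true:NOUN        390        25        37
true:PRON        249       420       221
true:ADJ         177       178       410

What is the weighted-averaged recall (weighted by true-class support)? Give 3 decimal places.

Per-class recall (TP/(TP+FN)):
  NOUN: TP=390, FN=25+37=62 → 390/452 = 0.8628
  PRON: TP=420, FN=249+221=470 → 420/890 = 0.4719
  ADJ: TP=410, FN=177+178=355 → 410/765 = 0.5359
Weighted-recall = Σ (supportᵢ/N)·recallᵢ with N=2107: (452/2107)·0.8628 + (890/2107)·0.4719 + (765/2107)·0.5359 = 0.579

0.579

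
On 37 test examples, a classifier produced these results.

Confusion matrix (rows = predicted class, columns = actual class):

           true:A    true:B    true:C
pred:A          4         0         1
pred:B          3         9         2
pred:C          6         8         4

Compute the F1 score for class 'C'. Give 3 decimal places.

One-vs-rest for 'C': TP = diagonal; FP = other classes predicted 'C'; FN = 'C' predicted as other.
F1 score = 2·TP/(2·TP+FP+FN).
C: TP=4, FP=6+8=14, FN=1+2=3 → 8/25 = 0.3200

0.320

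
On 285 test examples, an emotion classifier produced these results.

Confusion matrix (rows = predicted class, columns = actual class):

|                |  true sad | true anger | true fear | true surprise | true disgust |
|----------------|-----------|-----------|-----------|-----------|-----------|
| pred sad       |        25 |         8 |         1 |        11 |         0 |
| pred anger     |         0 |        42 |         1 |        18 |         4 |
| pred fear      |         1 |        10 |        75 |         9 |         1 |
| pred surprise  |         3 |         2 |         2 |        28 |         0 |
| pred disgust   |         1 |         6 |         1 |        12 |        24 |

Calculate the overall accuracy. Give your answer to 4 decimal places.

0.6807

Accuracy = trace / total = (25+42+75+28+24=194) / 285 = 194/285 = 0.6807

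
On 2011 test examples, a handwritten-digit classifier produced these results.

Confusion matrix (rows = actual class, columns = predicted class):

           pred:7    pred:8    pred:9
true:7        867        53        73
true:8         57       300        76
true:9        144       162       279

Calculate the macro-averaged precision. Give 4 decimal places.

0.6821

Per-class precision (TP/(TP+FP)):
  7: TP=867, FP=57+144=201 → 867/1068 = 0.81180
  8: TP=300, FP=53+162=215 → 300/515 = 0.58252
  9: TP=279, FP=73+76=149 → 279/428 = 0.65187
Macro-precision = mean = (0.81180 + 0.58252 + 0.65187) / 3 = 0.6821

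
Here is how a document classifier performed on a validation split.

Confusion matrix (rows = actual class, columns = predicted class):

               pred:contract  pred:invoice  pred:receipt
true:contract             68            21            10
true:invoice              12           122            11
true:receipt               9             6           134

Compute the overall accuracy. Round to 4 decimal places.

0.8244

Accuracy = trace / total = (68+122+134=324) / 393 = 324/393 = 0.8244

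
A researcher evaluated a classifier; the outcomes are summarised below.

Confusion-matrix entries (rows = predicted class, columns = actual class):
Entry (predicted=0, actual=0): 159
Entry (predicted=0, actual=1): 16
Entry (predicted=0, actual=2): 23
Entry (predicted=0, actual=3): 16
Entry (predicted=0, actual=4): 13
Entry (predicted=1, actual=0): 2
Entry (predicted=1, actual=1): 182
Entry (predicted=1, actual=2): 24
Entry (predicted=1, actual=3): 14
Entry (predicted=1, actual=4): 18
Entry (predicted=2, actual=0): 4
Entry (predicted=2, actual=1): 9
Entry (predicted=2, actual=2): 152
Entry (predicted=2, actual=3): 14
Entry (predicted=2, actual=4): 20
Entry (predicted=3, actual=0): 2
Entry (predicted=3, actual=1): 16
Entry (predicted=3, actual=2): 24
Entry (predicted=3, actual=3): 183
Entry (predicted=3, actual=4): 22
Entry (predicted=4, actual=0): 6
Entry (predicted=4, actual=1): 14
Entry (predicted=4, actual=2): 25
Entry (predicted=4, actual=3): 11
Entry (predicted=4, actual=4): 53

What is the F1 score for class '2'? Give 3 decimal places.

One-vs-rest for '2': TP = diagonal; FP = other classes predicted '2'; FN = '2' predicted as other.
F1 score = 2·TP/(2·TP+FP+FN).
2: TP=152, FP=4+9+14+20=47, FN=23+24+24+25=96 → 304/447 = 0.6801

0.680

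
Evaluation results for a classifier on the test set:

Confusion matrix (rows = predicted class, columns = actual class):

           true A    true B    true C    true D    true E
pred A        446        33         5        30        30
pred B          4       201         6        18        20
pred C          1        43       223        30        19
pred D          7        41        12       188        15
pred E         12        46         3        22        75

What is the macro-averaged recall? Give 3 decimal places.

0.704

Per-class recall (TP/(TP+FN)):
  A: TP=446, FN=4+1+7+12=24 → 446/470 = 0.9489
  B: TP=201, FN=33+43+41+46=163 → 201/364 = 0.5522
  C: TP=223, FN=5+6+12+3=26 → 223/249 = 0.8956
  D: TP=188, FN=30+18+30+22=100 → 188/288 = 0.6528
  E: TP=75, FN=30+20+19+15=84 → 75/159 = 0.4717
Macro-recall = mean = (0.9489 + 0.5522 + 0.8956 + 0.6528 + 0.4717) / 5 = 0.704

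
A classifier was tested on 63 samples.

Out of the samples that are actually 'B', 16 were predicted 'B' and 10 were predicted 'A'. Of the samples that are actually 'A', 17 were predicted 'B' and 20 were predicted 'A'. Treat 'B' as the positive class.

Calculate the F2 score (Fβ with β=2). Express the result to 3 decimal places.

Fβ = (1+β²)·TP / ((1+β²)·TP + β²·FN + FP), with β²=4
= 5·16 / (5·16 + 4·10 + 17) = 0.584

0.584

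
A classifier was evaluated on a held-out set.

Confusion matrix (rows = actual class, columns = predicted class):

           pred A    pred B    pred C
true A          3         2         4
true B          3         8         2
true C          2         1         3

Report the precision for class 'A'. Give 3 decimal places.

0.375

precision = TP/(TP+FP).
A: TP=3, FP=3+2=5 → 3/8 = 0.3750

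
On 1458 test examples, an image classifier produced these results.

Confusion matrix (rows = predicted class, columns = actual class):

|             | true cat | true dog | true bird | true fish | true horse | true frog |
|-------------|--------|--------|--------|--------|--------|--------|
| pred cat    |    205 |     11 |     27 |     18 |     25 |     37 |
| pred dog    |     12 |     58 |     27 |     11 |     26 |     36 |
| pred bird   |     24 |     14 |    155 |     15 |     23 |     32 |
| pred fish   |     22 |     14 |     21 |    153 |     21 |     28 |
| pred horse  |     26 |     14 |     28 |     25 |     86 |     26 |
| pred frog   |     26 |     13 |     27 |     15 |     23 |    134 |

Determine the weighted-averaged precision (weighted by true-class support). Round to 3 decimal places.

Per-class precision (TP/(TP+FP)):
  cat: TP=205, FP=11+27+18+25+37=118 → 205/323 = 0.6347
  dog: TP=58, FP=12+27+11+26+36=112 → 58/170 = 0.3412
  bird: TP=155, FP=24+14+15+23+32=108 → 155/263 = 0.5894
  fish: TP=153, FP=22+14+21+21+28=106 → 153/259 = 0.5907
  horse: TP=86, FP=26+14+28+25+26=119 → 86/205 = 0.4195
  frog: TP=134, FP=26+13+27+15+23=104 → 134/238 = 0.5630
Weighted-precision = Σ (supportᵢ/N)·precisionᵢ with N=1458: (315/1458)·0.6347 + (124/1458)·0.3412 + (285/1458)·0.5894 + (237/1458)·0.5907 + (204/1458)·0.4195 + (293/1458)·0.5630 = 0.549

0.549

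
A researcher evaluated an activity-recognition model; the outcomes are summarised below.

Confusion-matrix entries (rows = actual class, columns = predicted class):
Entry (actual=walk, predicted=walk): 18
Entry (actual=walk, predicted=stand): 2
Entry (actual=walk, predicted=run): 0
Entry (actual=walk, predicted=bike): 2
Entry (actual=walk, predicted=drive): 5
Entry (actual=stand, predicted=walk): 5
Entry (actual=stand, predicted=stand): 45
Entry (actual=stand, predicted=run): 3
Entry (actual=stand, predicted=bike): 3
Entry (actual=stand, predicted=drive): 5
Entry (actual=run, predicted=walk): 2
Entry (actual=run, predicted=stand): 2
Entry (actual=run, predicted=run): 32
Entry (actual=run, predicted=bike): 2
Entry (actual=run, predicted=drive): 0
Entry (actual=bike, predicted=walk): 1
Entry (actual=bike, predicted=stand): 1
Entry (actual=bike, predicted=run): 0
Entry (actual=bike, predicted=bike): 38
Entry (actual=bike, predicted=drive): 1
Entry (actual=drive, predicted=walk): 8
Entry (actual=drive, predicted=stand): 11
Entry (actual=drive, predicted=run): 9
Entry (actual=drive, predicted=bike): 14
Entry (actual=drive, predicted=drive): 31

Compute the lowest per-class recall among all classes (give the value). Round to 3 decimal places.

Per-class recall (TP/(TP+FN)):
  walk: TP=18, FN=2+0+2+5=9 → 18/27 = 0.6667
  stand: TP=45, FN=5+3+3+5=16 → 45/61 = 0.7377
  run: TP=32, FN=2+2+2+0=6 → 32/38 = 0.8421
  bike: TP=38, FN=1+1+0+1=3 → 38/41 = 0.9268
  drive: TP=31, FN=8+11+9+14=42 → 31/73 = 0.4247
Lowest is class 'drive' with recall = 0.425.

0.425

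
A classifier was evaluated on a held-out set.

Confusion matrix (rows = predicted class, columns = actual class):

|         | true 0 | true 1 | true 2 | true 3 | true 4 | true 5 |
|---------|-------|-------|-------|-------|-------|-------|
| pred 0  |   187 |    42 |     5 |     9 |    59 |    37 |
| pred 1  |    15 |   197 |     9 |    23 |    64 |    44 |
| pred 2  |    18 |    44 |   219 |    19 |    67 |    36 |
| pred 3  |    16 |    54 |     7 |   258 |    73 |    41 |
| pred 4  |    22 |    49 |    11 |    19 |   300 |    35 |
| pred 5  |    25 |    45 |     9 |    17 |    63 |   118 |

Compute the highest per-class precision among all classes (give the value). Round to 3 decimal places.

Per-class precision (TP/(TP+FP)):
  0: TP=187, FP=42+5+9+59+37=152 → 187/339 = 0.5516
  1: TP=197, FP=15+9+23+64+44=155 → 197/352 = 0.5597
  2: TP=219, FP=18+44+19+67+36=184 → 219/403 = 0.5434
  3: TP=258, FP=16+54+7+73+41=191 → 258/449 = 0.5746
  4: TP=300, FP=22+49+11+19+35=136 → 300/436 = 0.6881
  5: TP=118, FP=25+45+9+17+63=159 → 118/277 = 0.4260
Highest is class '4' with precision = 0.688.

0.688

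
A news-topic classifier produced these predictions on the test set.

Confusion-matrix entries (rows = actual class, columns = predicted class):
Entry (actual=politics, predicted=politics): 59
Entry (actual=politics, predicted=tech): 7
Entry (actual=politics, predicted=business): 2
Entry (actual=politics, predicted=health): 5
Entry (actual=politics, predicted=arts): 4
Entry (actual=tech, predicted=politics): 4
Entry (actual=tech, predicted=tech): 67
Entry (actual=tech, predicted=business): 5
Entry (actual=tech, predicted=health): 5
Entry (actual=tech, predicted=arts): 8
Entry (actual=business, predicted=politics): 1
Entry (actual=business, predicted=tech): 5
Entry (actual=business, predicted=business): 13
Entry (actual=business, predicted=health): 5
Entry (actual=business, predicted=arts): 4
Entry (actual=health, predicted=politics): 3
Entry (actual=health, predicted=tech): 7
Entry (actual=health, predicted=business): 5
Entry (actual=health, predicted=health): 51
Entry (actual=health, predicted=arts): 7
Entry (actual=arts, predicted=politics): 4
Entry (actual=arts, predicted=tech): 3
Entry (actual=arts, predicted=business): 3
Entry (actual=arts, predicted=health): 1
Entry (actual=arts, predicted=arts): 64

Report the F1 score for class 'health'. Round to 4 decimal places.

0.7286

F1 score = 2·TP/(2·TP+FP+FN).
health: TP=51, FP=5+5+5+1=16, FN=3+7+5+7=22 → 102/140 = 0.72857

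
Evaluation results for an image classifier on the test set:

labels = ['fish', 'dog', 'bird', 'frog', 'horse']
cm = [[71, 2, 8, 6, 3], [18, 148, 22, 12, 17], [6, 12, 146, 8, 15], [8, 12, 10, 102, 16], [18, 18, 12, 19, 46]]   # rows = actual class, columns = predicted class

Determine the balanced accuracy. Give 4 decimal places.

0.6696

Balanced accuracy = mean of per-class recall.
  fish: recall = 71/90 = 0.78889
  dog: recall = 148/217 = 0.68203
  bird: recall = 146/187 = 0.78075
  frog: recall = 102/148 = 0.68919
  horse: recall = 46/113 = 0.40708
Mean = (0.78889 + 0.68203 + 0.78075 + 0.68919 + 0.40708) / 5 = 0.6696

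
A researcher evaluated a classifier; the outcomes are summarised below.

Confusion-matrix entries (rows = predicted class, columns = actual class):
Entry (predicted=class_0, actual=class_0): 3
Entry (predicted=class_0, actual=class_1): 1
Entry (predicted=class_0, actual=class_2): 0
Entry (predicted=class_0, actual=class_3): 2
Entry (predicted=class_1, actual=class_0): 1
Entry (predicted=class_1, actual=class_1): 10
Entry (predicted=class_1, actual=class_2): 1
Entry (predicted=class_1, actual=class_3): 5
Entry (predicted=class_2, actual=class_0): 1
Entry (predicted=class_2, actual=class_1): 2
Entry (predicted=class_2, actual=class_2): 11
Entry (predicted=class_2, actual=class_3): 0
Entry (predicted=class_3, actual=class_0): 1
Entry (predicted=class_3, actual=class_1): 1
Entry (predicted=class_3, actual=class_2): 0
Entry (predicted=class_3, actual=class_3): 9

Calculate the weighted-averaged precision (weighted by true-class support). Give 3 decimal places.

Per-class precision (TP/(TP+FP)):
  class_0: TP=3, FP=1+0+2=3 → 3/6 = 0.5000
  class_1: TP=10, FP=1+1+5=7 → 10/17 = 0.5882
  class_2: TP=11, FP=1+2+0=3 → 11/14 = 0.7857
  class_3: TP=9, FP=1+1+0=2 → 9/11 = 0.8182
Weighted-precision = Σ (supportᵢ/N)·precisionᵢ with N=48: (6/48)·0.5000 + (14/48)·0.5882 + (12/48)·0.7857 + (16/48)·0.8182 = 0.703

0.703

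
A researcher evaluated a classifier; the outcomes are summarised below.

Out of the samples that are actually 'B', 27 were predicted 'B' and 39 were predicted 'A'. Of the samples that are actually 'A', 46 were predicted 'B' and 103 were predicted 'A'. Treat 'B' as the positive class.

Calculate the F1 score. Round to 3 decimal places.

Precision = TP/(TP+FP) = 27/73 = 0.3699
Recall = TP/(TP+FN) = 27/66 = 0.4091
F1 = 2·TP/(2·TP+FP+FN) = 54/139 = 0.388

0.388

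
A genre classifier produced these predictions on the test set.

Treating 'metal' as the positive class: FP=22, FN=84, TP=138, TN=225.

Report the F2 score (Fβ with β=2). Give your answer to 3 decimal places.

0.658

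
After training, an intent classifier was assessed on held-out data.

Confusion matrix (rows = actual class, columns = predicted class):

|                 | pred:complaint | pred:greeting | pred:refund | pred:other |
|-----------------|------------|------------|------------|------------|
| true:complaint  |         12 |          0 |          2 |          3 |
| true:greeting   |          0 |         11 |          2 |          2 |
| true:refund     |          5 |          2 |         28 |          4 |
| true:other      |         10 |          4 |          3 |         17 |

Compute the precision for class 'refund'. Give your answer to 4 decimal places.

0.8000

Treat 'refund' as positive and all other classes as negative.
precision = TP/(TP+FP).
refund: TP=28, FP=2+2+3=7 → 28/35 = 0.80000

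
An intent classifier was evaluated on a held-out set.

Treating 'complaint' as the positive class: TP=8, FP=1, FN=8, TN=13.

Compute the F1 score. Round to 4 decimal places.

0.6400

Precision = TP/(TP+FP) = 8/9 = 0.8889
Recall = TP/(TP+FN) = 8/16 = 0.5000
F1 = 2·TP/(2·TP+FP+FN) = 16/25 = 0.6400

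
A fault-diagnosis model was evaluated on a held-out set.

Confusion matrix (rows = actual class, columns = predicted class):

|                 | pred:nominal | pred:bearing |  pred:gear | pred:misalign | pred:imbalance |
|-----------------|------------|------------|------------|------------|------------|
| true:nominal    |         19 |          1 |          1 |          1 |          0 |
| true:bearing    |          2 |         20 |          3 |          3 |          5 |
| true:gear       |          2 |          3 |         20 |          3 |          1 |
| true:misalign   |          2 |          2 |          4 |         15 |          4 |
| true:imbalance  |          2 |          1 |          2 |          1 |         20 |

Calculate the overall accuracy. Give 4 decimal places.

0.6861

Accuracy = trace / total = (19+20+20+15+20=94) / 137 = 94/137 = 0.6861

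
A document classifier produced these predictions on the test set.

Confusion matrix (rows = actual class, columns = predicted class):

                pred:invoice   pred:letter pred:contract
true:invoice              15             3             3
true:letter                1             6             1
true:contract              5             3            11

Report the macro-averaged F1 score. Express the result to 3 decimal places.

0.654

Per-class F1 score (2·TP/(2·TP+FP+FN)):
  invoice: TP=15, FP=1+5=6, FN=3+3=6 → 30/42 = 0.7143
  letter: TP=6, FP=3+3=6, FN=1+1=2 → 12/20 = 0.6000
  contract: TP=11, FP=3+1=4, FN=5+3=8 → 22/34 = 0.6471
Macro-F1 score = mean = (0.7143 + 0.6000 + 0.6471) / 3 = 0.654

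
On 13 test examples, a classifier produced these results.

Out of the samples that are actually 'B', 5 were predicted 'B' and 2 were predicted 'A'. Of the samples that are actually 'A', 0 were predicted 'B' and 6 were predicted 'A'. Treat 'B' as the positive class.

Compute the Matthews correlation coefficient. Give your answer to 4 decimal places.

MCC = (TP·TN − FP·FN) / √((TP+FP)(TP+FN)(TN+FP)(TN+FN))
Numerator = 5·6 − 0·2 = 30
Denominator = √(5·7·6·8) = √1680 = 40.9878
MCC = 30 / 40.9878 = 0.7319

0.7319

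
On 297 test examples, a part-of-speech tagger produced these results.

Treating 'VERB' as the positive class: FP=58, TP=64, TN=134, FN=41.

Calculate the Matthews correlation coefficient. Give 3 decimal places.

MCC = (TP·TN − FP·FN) / √((TP+FP)(TP+FN)(TN+FP)(TN+FN))
Numerator = 64·134 − 58·41 = 6198
Denominator = √(122·105·192·175) = √430416000 = 20746.4696
MCC = 6198 / 20746.4696 = 0.299

0.299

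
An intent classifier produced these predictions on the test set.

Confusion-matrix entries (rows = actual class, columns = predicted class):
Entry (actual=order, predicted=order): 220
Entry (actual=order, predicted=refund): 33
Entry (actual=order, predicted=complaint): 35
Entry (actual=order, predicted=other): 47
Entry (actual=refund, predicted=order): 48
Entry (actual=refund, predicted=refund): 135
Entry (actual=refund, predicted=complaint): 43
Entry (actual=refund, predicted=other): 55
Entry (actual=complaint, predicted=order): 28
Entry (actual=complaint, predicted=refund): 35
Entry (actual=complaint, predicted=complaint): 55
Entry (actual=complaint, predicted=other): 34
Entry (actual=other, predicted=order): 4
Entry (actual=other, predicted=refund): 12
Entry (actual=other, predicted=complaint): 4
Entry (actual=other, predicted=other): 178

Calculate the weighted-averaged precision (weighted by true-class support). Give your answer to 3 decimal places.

0.616

Per-class precision (TP/(TP+FP)):
  order: TP=220, FP=48+28+4=80 → 220/300 = 0.7333
  refund: TP=135, FP=33+35+12=80 → 135/215 = 0.6279
  complaint: TP=55, FP=35+43+4=82 → 55/137 = 0.4015
  other: TP=178, FP=47+55+34=136 → 178/314 = 0.5669
Weighted-precision = Σ (supportᵢ/N)·precisionᵢ with N=966: (335/966)·0.7333 + (281/966)·0.6279 + (152/966)·0.4015 + (198/966)·0.5669 = 0.616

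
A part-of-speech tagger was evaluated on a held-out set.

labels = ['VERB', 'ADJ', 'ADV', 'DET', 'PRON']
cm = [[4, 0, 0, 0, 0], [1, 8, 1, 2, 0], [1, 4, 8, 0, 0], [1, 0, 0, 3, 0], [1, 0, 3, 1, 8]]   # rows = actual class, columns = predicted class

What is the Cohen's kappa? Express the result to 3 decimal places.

0.583

Observed agreement pₒ = trace/N = 31/46 = 0.6739
Expected agreement pₑ = Σ (rowᵢ·colᵢ)/N² = (4·8 + 12·12 + 13·12 + 4·6 + 13·8)/46² = 0.2174
κ = (pₒ − pₑ)/(1 − pₑ) = (0.6739 − 0.2174)/(1 − 0.2174) = 0.583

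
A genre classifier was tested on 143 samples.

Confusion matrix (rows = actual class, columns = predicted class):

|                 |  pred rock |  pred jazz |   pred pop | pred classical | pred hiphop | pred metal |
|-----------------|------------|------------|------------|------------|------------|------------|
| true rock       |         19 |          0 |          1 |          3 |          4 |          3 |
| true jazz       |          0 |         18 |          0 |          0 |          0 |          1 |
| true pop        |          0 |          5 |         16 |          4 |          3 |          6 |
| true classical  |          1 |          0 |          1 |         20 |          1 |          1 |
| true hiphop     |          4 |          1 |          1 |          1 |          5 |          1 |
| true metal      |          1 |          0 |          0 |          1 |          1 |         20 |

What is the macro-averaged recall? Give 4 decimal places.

0.6898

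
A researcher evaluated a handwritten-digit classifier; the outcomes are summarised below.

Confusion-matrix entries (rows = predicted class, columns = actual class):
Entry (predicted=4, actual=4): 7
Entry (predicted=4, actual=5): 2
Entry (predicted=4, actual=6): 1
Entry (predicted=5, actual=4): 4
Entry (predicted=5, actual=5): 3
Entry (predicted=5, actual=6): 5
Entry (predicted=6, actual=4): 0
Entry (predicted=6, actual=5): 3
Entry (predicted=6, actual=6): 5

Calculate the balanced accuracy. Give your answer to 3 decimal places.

Balanced accuracy = mean of per-class recall.
  4: recall = 7/11 = 0.6364
  5: recall = 3/8 = 0.3750
  6: recall = 5/11 = 0.4545
Mean = (0.6364 + 0.3750 + 0.4545) / 3 = 0.489

0.489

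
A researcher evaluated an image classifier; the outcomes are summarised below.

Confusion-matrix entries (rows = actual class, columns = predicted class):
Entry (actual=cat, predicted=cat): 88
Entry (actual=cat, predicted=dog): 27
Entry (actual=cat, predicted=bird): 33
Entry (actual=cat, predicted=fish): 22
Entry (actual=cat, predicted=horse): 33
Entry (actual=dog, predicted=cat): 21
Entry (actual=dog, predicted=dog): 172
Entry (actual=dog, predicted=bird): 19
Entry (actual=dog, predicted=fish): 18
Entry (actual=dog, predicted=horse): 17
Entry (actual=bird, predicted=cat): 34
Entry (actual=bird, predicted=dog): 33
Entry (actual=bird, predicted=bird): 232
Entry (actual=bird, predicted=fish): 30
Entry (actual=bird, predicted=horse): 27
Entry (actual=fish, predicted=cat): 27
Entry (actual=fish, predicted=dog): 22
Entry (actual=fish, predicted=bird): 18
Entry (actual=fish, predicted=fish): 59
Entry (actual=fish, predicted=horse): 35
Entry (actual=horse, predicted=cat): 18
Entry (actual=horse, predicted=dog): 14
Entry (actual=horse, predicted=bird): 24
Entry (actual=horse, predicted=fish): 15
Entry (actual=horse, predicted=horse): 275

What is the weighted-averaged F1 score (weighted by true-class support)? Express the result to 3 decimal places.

0.625

Per-class F1 score (2·TP/(2·TP+FP+FN)):
  cat: TP=88, FP=21+34+27+18=100, FN=27+33+22+33=115 → 176/391 = 0.4501
  dog: TP=172, FP=27+33+22+14=96, FN=21+19+18+17=75 → 344/515 = 0.6680
  bird: TP=232, FP=33+19+18+24=94, FN=34+33+30+27=124 → 464/682 = 0.6804
  fish: TP=59, FP=22+18+30+15=85, FN=27+22+18+35=102 → 118/305 = 0.3869
  horse: TP=275, FP=33+17+27+35=112, FN=18+14+24+15=71 → 550/733 = 0.7503
Weighted-F1 score = Σ (supportᵢ/N)·F1 scoreᵢ with N=1313: (203/1313)·0.4501 + (247/1313)·0.6680 + (356/1313)·0.6804 + (161/1313)·0.3869 + (346/1313)·0.7503 = 0.625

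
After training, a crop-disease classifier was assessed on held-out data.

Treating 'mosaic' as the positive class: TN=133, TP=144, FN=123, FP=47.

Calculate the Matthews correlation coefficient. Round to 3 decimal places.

0.276

MCC = (TP·TN − FP·FN) / √((TP+FP)(TP+FN)(TN+FP)(TN+FN))
Numerator = 144·133 − 47·123 = 13371
Denominator = √(191·267·180·256) = √2349941760 = 48476.1979
MCC = 13371 / 48476.1979 = 0.276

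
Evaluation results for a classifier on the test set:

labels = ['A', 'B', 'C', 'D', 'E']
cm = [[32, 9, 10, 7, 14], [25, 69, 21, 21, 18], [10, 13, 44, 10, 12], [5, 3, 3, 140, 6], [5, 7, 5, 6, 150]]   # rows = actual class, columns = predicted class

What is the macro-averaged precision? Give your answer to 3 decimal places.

Per-class precision (TP/(TP+FP)):
  A: TP=32, FP=25+10+5+5=45 → 32/77 = 0.4156
  B: TP=69, FP=9+13+3+7=32 → 69/101 = 0.6832
  C: TP=44, FP=10+21+3+5=39 → 44/83 = 0.5301
  D: TP=140, FP=7+21+10+6=44 → 140/184 = 0.7609
  E: TP=150, FP=14+18+12+6=50 → 150/200 = 0.7500
Macro-precision = mean = (0.4156 + 0.6832 + 0.5301 + 0.7609 + 0.7500) / 5 = 0.628

0.628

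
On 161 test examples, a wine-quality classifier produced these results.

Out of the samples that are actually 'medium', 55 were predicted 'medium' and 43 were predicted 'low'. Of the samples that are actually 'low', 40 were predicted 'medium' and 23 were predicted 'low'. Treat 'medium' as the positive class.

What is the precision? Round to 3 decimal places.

0.579

Precision = TP/(TP+FP) = 55/(55+40) = 55/95 = 0.579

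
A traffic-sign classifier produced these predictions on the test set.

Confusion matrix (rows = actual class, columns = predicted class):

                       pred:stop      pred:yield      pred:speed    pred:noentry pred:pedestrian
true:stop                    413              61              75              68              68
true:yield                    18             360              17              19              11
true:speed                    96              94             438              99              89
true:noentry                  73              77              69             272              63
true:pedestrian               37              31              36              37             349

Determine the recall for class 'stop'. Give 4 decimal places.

0.6029

Treat 'stop' as positive and all other classes as negative.
recall = TP/(TP+FN).
stop: TP=413, FN=61+75+68+68=272 → 413/685 = 0.60292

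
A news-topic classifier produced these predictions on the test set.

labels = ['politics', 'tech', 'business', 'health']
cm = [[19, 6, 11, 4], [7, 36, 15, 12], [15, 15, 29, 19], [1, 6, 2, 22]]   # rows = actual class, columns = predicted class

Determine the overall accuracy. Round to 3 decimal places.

0.484

Accuracy = trace / total = (19+36+29+22=106) / 219 = 106/219 = 0.484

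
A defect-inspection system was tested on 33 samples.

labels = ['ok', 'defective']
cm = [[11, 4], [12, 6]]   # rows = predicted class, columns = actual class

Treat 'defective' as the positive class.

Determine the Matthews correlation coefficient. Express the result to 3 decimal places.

0.072

MCC = (TP·TN − FP·FN) / √((TP+FP)(TP+FN)(TN+FP)(TN+FN))
Numerator = 6·11 − 12·4 = 18
Denominator = √(18·10·23·15) = √62100 = 249.1987
MCC = 18 / 249.1987 = 0.072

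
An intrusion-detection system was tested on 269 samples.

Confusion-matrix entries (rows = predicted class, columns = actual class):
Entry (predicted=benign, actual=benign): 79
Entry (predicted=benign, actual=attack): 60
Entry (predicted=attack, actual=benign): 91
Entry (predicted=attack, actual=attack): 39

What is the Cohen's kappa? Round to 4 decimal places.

-0.1327

Observed agreement pₒ = trace/N = 118/269 = 0.43866
Expected agreement pₑ = Σ (rowᵢ·colᵢ)/N² = (170·139 + 99·130)/269² = 0.50442
κ = (pₒ − pₑ)/(1 − pₑ) = (0.43866 − 0.50442)/(1 − 0.50442) = -0.1327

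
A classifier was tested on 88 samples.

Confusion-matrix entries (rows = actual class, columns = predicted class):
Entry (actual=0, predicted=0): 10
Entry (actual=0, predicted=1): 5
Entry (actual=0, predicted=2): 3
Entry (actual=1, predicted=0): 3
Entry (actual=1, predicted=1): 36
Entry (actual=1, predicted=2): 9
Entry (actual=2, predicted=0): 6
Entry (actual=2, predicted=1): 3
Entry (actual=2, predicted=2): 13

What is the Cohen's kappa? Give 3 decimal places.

0.462

Observed agreement pₒ = trace/N = 59/88 = 0.6705
Expected agreement pₑ = Σ (rowᵢ·colᵢ)/N² = (18·19 + 48·44 + 22·25)/88² = 0.3879
κ = (pₒ − pₑ)/(1 − pₑ) = (0.6705 − 0.3879)/(1 − 0.3879) = 0.462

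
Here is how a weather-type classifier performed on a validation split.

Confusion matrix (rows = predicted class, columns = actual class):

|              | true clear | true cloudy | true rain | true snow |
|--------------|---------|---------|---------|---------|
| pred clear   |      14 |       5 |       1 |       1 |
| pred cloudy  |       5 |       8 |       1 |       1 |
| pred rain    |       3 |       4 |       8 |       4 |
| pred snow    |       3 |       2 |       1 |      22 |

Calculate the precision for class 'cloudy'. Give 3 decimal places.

precision = TP/(TP+FP).
cloudy: TP=8, FP=5+1+1=7 → 8/15 = 0.5333

0.533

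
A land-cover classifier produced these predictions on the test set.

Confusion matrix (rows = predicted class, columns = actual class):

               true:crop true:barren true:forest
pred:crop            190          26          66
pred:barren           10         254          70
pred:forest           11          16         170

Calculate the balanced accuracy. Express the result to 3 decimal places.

Balanced accuracy = mean of per-class recall.
  crop: recall = 190/211 = 0.9005
  barren: recall = 254/296 = 0.8581
  forest: recall = 170/306 = 0.5556
Mean = (0.9005 + 0.8581 + 0.5556) / 3 = 0.771

0.771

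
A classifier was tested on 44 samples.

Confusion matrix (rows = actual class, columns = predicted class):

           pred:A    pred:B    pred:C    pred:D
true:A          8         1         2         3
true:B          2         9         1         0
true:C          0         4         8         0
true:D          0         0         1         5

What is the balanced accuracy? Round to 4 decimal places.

Balanced accuracy = mean of per-class recall.
  A: recall = 8/14 = 0.57143
  B: recall = 9/12 = 0.75000
  C: recall = 8/12 = 0.66667
  D: recall = 5/6 = 0.83333
Mean = (0.57143 + 0.75000 + 0.66667 + 0.83333) / 4 = 0.7054

0.7054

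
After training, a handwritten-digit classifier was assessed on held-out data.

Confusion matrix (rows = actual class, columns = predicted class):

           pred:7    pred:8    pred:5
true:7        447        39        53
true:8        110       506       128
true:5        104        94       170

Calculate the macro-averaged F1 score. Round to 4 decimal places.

Per-class F1 score (2·TP/(2·TP+FP+FN)):
  7: TP=447, FP=110+104=214, FN=39+53=92 → 894/1200 = 0.74500
  8: TP=506, FP=39+94=133, FN=110+128=238 → 1012/1383 = 0.73174
  5: TP=170, FP=53+128=181, FN=104+94=198 → 340/719 = 0.47288
Macro-F1 score = mean = (0.74500 + 0.73174 + 0.47288) / 3 = 0.6499

0.6499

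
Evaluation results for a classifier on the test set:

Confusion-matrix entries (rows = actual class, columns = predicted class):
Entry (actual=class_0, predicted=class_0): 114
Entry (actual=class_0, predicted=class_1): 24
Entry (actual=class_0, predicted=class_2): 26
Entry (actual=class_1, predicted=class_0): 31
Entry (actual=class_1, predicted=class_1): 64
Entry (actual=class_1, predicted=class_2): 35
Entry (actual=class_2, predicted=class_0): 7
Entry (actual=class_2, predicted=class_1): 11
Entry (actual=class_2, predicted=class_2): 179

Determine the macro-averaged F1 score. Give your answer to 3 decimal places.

0.700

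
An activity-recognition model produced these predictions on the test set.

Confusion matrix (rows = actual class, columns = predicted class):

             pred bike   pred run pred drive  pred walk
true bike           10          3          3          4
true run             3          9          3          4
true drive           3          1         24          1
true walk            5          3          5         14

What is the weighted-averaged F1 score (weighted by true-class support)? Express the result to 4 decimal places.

0.5937

Per-class F1 score (2·TP/(2·TP+FP+FN)):
  bike: TP=10, FP=3+3+5=11, FN=3+3+4=10 → 20/41 = 0.48780
  run: TP=9, FP=3+1+3=7, FN=3+3+4=10 → 18/35 = 0.51429
  drive: TP=24, FP=3+3+5=11, FN=3+1+1=5 → 48/64 = 0.75000
  walk: TP=14, FP=4+4+1=9, FN=5+3+5=13 → 28/50 = 0.56000
Weighted-F1 score = Σ (supportᵢ/N)·F1 scoreᵢ with N=95: (20/95)·0.48780 + (19/95)·0.51429 + (29/95)·0.75000 + (27/95)·0.56000 = 0.5937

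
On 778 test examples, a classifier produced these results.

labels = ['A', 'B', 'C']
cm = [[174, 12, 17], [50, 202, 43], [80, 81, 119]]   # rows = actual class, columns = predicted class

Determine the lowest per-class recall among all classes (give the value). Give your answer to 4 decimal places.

0.4250

Per-class recall (TP/(TP+FN)):
  A: TP=174, FN=12+17=29 → 174/203 = 0.85714
  B: TP=202, FN=50+43=93 → 202/295 = 0.68475
  C: TP=119, FN=80+81=161 → 119/280 = 0.42500
Lowest is class 'C' with recall = 0.4250.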